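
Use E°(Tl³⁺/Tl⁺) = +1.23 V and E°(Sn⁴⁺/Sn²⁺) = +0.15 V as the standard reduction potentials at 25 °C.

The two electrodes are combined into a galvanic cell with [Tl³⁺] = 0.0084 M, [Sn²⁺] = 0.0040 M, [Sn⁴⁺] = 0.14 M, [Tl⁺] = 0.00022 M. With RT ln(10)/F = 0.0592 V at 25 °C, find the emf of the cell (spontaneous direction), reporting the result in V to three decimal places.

+1.081 V

Tl³⁺/Tl⁺ is the cathode (higher E°), Sn⁴⁺/Sn²⁺ the anode: E°cell = +1.23 − (+0.15) = +1.08 V, n = 2.
Overall: Tl³⁺(aq) + Sn²⁺(aq) → Tl⁺(aq) + Sn⁴⁺(aq)
Q = [Tl⁺]·[Sn⁴⁺] / ([Tl³⁺]·[Sn²⁺]); log Q = -0.038.
E = E° − (0.0592/n) log Q = +1.08 − (0.0592/2)(-0.038) = +1.081 V.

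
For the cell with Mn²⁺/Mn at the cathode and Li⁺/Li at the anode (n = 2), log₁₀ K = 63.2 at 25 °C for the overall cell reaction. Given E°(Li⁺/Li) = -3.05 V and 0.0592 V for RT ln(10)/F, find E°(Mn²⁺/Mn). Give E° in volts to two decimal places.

-1.18 V

E°cell = (0.0592/n)·log K = (0.0592/2)(63.2) = +1.871 V.
Since Mn²⁺/Mn is the cathode and Li⁺/Li the anode, E°cell = E°(Mn²⁺/Mn) − E°(Li⁺/Li).
So E°(Mn²⁺/Mn) = E°cell + E°(Li⁺/Li) = +1.871 + (-3.05) = -1.18 V.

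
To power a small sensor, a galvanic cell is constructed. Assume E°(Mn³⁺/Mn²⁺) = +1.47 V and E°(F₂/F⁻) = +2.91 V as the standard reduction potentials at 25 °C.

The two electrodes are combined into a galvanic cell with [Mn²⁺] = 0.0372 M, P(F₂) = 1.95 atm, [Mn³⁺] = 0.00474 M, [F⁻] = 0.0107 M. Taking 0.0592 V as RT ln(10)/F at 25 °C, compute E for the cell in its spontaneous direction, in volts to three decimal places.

F₂/F⁻ is the cathode (higher E°), Mn³⁺/Mn²⁺ the anode: E°cell = +2.91 − (+1.47) = +1.44 V, n = 2.
Overall: F₂(g) + 2 Mn²⁺(aq) → 2 F⁻(aq) + 2 Mn³⁺(aq)
Q = [F⁻]^2·[Mn³⁺]^2 / (P(F₂)·[Mn²⁺]^2); log Q = -6.021.
E = E° − (0.0592/n) log Q = +1.44 − (0.0592/2)(-6.021) = +1.618 V.

+1.618 V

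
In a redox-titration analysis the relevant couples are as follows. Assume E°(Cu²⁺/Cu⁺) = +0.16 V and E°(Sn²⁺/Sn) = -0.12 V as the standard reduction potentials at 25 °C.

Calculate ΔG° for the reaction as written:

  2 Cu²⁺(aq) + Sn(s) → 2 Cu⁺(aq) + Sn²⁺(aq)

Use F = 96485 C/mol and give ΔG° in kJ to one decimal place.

As written, Cu²⁺/Cu⁺ is reduced (cathode) and Sn²⁺/Sn is oxidised (anode), so E°cell = (+0.16) − (-0.12) = +0.28 V.
Balancing electrons gives n = 2.
ΔG° = −nFE° = −(2)(96485)(+0.28) = -54,032 J = -54.0 kJ.

-54.0 kJ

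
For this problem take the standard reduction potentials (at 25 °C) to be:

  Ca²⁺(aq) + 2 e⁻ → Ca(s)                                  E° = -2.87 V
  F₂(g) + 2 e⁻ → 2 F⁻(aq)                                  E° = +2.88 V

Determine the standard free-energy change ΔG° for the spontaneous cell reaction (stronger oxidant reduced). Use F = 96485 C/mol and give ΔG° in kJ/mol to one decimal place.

F₂/F⁻ (E° = +2.88 V) is the cathode; Ca²⁺/Ca (E° = -2.87 V) is the anode, so E°cell = +5.75 V.
Balancing electrons gives n = 2 (lcm of 2 and 2).
ΔG° = −nFE° = −(2)(96485)(+5.75) = -1,109,578 J = -1109.6 kJ/mol.

-1109.6 kJ/mol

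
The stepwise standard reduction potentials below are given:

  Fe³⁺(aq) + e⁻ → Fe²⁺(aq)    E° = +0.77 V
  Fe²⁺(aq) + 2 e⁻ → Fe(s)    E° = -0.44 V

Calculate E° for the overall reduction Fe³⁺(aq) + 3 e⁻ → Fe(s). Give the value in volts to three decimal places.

-0.037 V

Standard free energies of sequential steps add: ΔG°₃ = ΔG°₁ + ΔG°₂, so n₃E°₃ = n₁E°₁ + n₂E°₂.
E°₃ = (1×+0.77 + 2×-0.44) / 3 = (-0.110) / 3 = -0.037 V.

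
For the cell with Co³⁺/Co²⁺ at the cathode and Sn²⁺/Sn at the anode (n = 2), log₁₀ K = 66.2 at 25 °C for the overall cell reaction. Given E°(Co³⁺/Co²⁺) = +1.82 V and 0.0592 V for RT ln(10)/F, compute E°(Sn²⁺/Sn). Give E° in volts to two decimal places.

-0.14 V

E°cell = (0.0592/n)·log K = (0.0592/2)(66.2) = +1.960 V.
Since Co³⁺/Co²⁺ is the cathode and Sn²⁺/Sn the anode, E°cell = E°(Co³⁺/Co²⁺) − E°(Sn²⁺/Sn).
So E°(Sn²⁺/Sn) = E°(Co³⁺/Co²⁺) − E°cell = (+1.82) − (+1.960) = -0.14 V.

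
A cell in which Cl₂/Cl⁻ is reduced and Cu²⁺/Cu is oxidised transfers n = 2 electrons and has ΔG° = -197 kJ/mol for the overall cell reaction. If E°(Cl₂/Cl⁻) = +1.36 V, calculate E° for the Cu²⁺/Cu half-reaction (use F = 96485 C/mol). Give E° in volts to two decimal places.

E°cell = −ΔG°/(nF) = −(-197×10³)/((2)(96485)) = +1.021 V.
Since Cl₂/Cl⁻ is the cathode and Cu²⁺/Cu the anode, E°cell = E°(Cl₂/Cl⁻) − E°(Cu²⁺/Cu).
So E°(Cu²⁺/Cu) = E°(Cl₂/Cl⁻) − E°cell = (+1.36) − (+1.021) = +0.34 V.

+0.34 V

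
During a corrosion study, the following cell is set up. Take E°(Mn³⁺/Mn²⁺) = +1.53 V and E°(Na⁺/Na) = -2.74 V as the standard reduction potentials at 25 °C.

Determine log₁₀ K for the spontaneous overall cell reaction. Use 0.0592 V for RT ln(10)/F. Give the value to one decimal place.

Cathode: Mn³⁺/Mn²⁺; anode: Na⁺/Na. E°cell = +4.27 V, n = 1.
log K = nE°cell / 0.0592 = (1)(+4.27) / 0.0592 = 72.1.

72.1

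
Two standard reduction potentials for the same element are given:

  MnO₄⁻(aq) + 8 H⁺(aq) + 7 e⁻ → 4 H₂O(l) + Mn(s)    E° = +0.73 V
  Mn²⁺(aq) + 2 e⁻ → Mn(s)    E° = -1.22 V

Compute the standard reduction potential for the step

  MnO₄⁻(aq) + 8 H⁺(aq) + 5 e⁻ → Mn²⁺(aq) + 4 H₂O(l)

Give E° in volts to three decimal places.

Sequential free energies add, so n₃E°₃ = n₁E°₁ + n₂E°₂.
With n₃ = 7, and the known step contributing 2×(-1.22) V, the unknown satisfies 5·E° = 7×(+0.73) − 2×(-1.22) = +7.550.
E° = +7.550 / 5 = +1.510 V.

+1.510 V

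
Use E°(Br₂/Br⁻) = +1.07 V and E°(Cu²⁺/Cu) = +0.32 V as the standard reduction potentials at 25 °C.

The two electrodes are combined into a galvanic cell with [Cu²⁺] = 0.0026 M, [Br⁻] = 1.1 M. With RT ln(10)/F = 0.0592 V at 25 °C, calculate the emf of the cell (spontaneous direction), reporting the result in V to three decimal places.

+0.824 V

Br₂/Br⁻ is the cathode (higher E°), Cu²⁺/Cu the anode: E°cell = +1.07 − (+0.32) = +0.75 V, n = 2.
Overall: Br₂(l) + Cu(s) → 2 Br⁻(aq) + Cu²⁺(aq)
Q = [Br⁻]^2·[Cu²⁺]; log Q = -2.502.
E = E° − (0.0592/n) log Q = +0.75 − (0.0592/2)(-2.502) = +0.824 V.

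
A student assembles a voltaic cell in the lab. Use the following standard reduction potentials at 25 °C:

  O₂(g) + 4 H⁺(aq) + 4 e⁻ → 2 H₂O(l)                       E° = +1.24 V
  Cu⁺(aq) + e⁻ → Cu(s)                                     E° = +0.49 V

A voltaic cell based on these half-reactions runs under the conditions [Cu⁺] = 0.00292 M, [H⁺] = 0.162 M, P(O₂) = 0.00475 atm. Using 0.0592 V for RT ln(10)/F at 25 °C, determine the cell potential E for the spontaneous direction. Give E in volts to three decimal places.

O₂/H₂O is the cathode (higher E°), Cu⁺/Cu the anode: E°cell = +1.24 − (+0.49) = +0.75 V, n = 4.
Overall: O₂(g) + 4 H⁺(aq) + 4 Cu(s) → 2 H₂O(l) + 4 Cu⁺(aq)
Q = [Cu⁺]^4 / (P(O₂)·[H⁺]^4); log Q = -4.653.
E = E° − (0.0592/n) log Q = +0.75 − (0.0592/4)(-4.653) = +0.819 V.

+0.819 V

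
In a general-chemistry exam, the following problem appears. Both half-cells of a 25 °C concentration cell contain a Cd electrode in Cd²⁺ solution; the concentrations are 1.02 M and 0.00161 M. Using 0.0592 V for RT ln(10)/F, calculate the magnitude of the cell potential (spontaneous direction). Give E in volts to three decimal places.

For a concentration cell E°cell = 0. The 1.02 M side is the cathode (reduction is favoured where [Cd²⁺] is higher).
With n = 2, E = −(0.0592/2) log([Cd²⁺]ₐₙ/[Cd²⁺]꜀ₐₜ) = −(0.0592/2) log(0.00161/1.02) = −(0.0592/2)(-2.802) = +0.083 V.

+0.083 V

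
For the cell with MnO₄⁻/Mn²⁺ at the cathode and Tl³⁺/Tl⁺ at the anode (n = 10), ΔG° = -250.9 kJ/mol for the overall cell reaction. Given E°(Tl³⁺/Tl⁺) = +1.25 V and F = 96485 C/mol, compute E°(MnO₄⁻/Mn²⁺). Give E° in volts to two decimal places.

+1.51 V

E°cell = −ΔG°/(nF) = −(-250.9×10³)/((10)(96485)) = +0.260 V.
Since MnO₄⁻/Mn²⁺ is the cathode and Tl³⁺/Tl⁺ the anode, E°cell = E°(MnO₄⁻/Mn²⁺) − E°(Tl³⁺/Tl⁺).
So E°(MnO₄⁻/Mn²⁺) = E°cell + E°(Tl³⁺/Tl⁺) = +0.260 + (+1.25) = +1.51 V.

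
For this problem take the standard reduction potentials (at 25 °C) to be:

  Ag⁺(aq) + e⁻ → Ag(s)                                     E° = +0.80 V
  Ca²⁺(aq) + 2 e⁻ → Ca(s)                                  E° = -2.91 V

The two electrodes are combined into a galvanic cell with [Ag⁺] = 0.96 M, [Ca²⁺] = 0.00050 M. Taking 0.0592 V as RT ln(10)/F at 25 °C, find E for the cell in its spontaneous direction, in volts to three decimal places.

Ag⁺/Ag is the cathode (higher E°), Ca²⁺/Ca the anode: E°cell = +0.80 − (-2.91) = +3.71 V, n = 2.
Overall: 2 Ag⁺(aq) + Ca(s) → 2 Ag(s) + Ca²⁺(aq)
Q = [Ca²⁺] / ([Ag⁺]^2); log Q = -3.266.
E = E° − (0.0592/n) log Q = +3.71 − (0.0592/2)(-3.266) = +3.807 V.

+3.807 V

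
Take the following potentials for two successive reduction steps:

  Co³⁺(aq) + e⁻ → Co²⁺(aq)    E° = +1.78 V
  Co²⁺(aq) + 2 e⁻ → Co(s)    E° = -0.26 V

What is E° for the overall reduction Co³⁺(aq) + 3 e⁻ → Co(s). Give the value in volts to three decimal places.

Since ΔG° = −nFE° is additive over sequential reductions, n₃E°₃ = n₁E°₁ + n₂E°₂.
E°₃ = (1×+1.78 + 2×-0.26) / 3 = (+1.260) / 3 = +0.420 V.

+0.420 V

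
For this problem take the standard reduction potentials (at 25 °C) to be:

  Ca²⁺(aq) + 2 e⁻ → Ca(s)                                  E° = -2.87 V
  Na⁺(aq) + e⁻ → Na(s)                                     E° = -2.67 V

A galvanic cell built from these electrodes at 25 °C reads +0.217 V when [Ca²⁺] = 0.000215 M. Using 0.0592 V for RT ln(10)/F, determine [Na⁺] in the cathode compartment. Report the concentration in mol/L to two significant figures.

Na⁺/Na is the cathode, Ca²⁺/Ca the anode: E°cell = +0.20 V, n = 2.
Overall reaction: 2 Na⁺(aq) + Ca(s) → 2 Na(s) + Ca²⁺(aq); Q = [Ca²⁺]^1/[Na⁺]^2.
From E = E° − (0.0592/n) log Q: log Q = (E° − E)·n/0.0592 = (+0.20 − (+0.217))·2/0.0592 = -0.5743.
So 2·log[Na⁺] = 1·log(0.000215) − log Q = -3.6676 − (-0.5743) = -3.0933; log[Na⁺] = -3.0933 / 2 = -1.5467; [Na⁺] = 10^(-1.5467) ≈ 0.028 M.

0.028 M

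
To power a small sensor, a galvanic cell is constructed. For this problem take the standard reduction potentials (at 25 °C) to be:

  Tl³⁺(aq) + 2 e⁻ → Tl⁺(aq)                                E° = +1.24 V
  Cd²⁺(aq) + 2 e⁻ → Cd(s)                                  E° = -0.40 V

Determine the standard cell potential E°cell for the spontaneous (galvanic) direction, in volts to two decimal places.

+1.64 V

The Tl³⁺/Tl⁺ couple has the higher reduction potential, so it is the cathode; Cd²⁺/Cd is oxidised at the anode.
E°cell = E°(cathode) − E°(anode) = (+1.24) − (-0.40) = +1.64 V.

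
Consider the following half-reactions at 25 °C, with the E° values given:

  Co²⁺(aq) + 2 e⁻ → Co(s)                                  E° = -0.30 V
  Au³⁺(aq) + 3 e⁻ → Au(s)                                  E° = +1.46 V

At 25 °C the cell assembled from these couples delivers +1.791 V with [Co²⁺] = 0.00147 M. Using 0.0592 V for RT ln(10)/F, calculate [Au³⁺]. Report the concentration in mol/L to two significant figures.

0.0021 M

Au³⁺/Au is the cathode, Co²⁺/Co the anode: E°cell = +1.76 V, n = 6.
Overall reaction: 2 Au³⁺(aq) + 3 Co(s) → 2 Au(s) + 3 Co²⁺(aq); Q = [Co²⁺]^3/[Au³⁺]^2.
From E = E° − (0.0592/n) log Q: log Q = (E° − E)·n/0.0592 = (+1.76 − (+1.791))·6/0.0592 = -3.1419.
So 2·log[Au³⁺] = 3·log(0.00147) − log Q = -8.4980 − (-3.1419) = -5.3561; log[Au³⁺] = -5.3561 / 2 = -2.6780; [Au³⁺] = 10^(-2.6780) ≈ 0.0021 M.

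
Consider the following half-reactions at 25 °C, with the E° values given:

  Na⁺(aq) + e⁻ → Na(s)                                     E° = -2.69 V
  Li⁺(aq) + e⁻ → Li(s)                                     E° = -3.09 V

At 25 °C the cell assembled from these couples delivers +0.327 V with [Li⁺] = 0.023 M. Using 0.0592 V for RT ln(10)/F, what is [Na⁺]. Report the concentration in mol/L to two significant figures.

0.0013 M

Na⁺/Na is the cathode, Li⁺/Li the anode: E°cell = +0.40 V, n = 1.
Overall reaction: Na⁺(aq) + Li(s) → Na(s) + Li⁺(aq); Q = [Li⁺]^1/[Na⁺]^1.
From E = E° − (0.0592/n) log Q: log Q = (E° − E)·n/0.0592 = (+0.40 − (+0.327))·1/0.0592 = 1.2331.
So 1·log[Na⁺] = 1·log(0.023) − log Q = -1.6383 − (1.2331) = -2.8714; [Na⁺] = 10^(-2.8714) ≈ 0.0013 M.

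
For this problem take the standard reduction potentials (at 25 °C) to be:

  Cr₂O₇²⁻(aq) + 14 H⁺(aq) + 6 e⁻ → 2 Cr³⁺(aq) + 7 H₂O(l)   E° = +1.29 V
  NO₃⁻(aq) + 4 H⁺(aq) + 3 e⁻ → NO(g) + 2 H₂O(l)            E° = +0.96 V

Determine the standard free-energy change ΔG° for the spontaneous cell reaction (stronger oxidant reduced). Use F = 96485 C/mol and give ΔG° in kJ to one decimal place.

-191.0 kJ

Cr₂O₇²⁻/Cr³⁺ (E° = +1.29 V) is the cathode; NO₃⁻/NO (E° = +0.96 V) is the anode, so E°cell = +0.33 V.
Balancing electrons gives n = 6 (lcm of 6 and 3).
ΔG° = −nFE° = −(6)(96485)(+0.33) = -191,040 J = -191.0 kJ.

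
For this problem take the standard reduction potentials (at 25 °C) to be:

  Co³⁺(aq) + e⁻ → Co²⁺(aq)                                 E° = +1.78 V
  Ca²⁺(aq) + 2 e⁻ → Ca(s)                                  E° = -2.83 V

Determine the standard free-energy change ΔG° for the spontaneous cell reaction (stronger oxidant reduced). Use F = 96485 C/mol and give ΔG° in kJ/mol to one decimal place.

Co³⁺/Co²⁺ (E° = +1.78 V) is the cathode; Ca²⁺/Ca (E° = -2.83 V) is the anode, so E°cell = +4.61 V.
Balancing electrons gives n = 2 (lcm of 1 and 2).
ΔG° = −nFE° = −(2)(96485)(+4.61) = -889,592 J = -889.6 kJ/mol.

-889.6 kJ/mol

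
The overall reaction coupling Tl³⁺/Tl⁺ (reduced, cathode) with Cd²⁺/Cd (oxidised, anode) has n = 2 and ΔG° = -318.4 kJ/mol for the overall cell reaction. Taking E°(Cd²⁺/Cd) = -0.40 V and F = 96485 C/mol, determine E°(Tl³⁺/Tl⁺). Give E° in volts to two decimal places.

+1.25 V

E°cell = −ΔG°/(nF) = −(-318.4×10³)/((2)(96485)) = +1.650 V.
Since Tl³⁺/Tl⁺ is the cathode and Cd²⁺/Cd the anode, E°cell = E°(Tl³⁺/Tl⁺) − E°(Cd²⁺/Cd).
So E°(Tl³⁺/Tl⁺) = E°cell + E°(Cd²⁺/Cd) = +1.650 + (-0.40) = +1.25 V.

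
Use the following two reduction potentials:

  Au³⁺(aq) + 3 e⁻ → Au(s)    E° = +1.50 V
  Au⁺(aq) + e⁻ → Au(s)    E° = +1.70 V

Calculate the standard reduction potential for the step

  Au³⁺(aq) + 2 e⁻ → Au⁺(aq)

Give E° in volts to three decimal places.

+1.400 V

Sequential free energies add, so n₃E°₃ = n₁E°₁ + n₂E°₂.
With n₃ = 3, and the known step contributing 1×(+1.70) V, the unknown satisfies 2·E° = 3×(+1.50) − 1×(+1.70) = +2.800.
E° = +2.800 / 2 = +1.400 V.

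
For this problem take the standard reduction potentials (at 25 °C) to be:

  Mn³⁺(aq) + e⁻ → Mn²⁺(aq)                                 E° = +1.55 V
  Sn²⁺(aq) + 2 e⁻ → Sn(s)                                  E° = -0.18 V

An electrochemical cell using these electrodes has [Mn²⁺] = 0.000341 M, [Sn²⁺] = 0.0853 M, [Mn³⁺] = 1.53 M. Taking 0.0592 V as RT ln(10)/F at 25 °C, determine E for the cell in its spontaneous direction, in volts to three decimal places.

+1.978 V

Mn³⁺/Mn²⁺ is the cathode (higher E°), Sn²⁺/Sn the anode: E°cell = +1.55 − (-0.18) = +1.73 V, n = 2.
Overall: 2 Mn³⁺(aq) + Sn(s) → 2 Mn²⁺(aq) + Sn²⁺(aq)
Q = [Mn²⁺]^2·[Sn²⁺] / ([Mn³⁺]^2); log Q = -8.373.
E = E° − (0.0592/n) log Q = +1.73 − (0.0592/2)(-8.373) = +1.978 V.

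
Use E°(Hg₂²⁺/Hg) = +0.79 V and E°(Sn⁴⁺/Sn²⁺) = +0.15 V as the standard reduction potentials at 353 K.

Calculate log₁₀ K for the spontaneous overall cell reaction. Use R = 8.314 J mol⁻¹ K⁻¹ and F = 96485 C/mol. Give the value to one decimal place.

18.3

Cathode: Hg₂²⁺/Hg; anode: Sn⁴⁺/Sn²⁺. E°cell = (+0.79) − (+0.15) = +0.64 V, with n = 2.
ΔG° = −nFE° = −RT ln K, so ln K = nFE°/(RT) = (2)(96485)(+0.64) / ((8.314)(353)) = 42.081.
log₁₀ K = 42.081 / ln 10 = 18.3.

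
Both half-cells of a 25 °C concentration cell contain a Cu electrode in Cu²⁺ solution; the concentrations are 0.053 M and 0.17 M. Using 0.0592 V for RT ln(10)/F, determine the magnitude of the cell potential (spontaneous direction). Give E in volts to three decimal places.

For a concentration cell E°cell = 0. The 0.17 M side is the cathode (reduction is favoured where [Cu²⁺] is higher).
With n = 2, E = −(0.0592/2) log([Cu²⁺]ₐₙ/[Cu²⁺]꜀ₐₜ) = −(0.0592/2) log(0.053/0.17) = −(0.0592/2)(-0.506) = +0.015 V.

+0.015 V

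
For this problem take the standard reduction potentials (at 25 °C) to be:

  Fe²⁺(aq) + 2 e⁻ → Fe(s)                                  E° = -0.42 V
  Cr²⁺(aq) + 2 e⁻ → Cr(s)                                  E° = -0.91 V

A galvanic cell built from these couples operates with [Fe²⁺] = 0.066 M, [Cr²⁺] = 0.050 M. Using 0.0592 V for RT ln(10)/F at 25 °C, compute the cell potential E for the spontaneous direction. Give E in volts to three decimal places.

+0.494 V

Fe²⁺/Fe is the cathode (higher E°), Cr²⁺/Cr the anode: E°cell = -0.42 − (-0.91) = +0.49 V, n = 2.
Overall: Fe²⁺(aq) + Cr(s) → Fe(s) + Cr²⁺(aq)
Q = [Cr²⁺] / ([Fe²⁺]); log Q = -0.121.
E = E° − (0.0592/n) log Q = +0.49 − (0.0592/2)(-0.121) = +0.494 V.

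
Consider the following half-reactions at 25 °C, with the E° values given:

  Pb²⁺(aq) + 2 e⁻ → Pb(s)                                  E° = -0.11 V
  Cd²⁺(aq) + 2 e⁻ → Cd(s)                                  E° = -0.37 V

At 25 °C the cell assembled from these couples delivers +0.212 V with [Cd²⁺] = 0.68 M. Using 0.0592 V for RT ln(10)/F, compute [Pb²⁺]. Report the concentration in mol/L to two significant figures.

Pb²⁺/Pb is the cathode, Cd²⁺/Cd the anode: E°cell = +0.26 V, n = 2.
Overall reaction: Pb²⁺(aq) + Cd(s) → Pb(s) + Cd²⁺(aq); Q = [Cd²⁺]^1/[Pb²⁺]^1.
From E = E° − (0.0592/n) log Q: log Q = (E° − E)·n/0.0592 = (+0.26 − (+0.212))·2/0.0592 = 1.6216.
So 1·log[Pb²⁺] = 1·log(0.68) − log Q = -0.1675 − (1.6216) = -1.7891; [Pb²⁺] = 10^(-1.7891) ≈ 0.016 M.

0.016 M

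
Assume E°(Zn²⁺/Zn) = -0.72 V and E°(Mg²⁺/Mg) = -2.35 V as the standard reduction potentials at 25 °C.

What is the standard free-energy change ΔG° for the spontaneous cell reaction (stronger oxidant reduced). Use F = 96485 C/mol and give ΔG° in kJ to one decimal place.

-314.5 kJ

Zn²⁺/Zn (E° = -0.72 V) is the cathode; Mg²⁺/Mg (E° = -2.35 V) is the anode, so E°cell = +1.63 V.
Balancing electrons gives n = 2 (lcm of 2 and 2).
ΔG° = −nFE° = −(2)(96485)(+1.63) = -314,541 J = -314.5 kJ.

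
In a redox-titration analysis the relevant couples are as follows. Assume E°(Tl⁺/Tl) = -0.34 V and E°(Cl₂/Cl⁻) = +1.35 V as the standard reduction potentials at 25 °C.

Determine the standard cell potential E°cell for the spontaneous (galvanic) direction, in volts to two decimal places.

The Cl₂/Cl⁻ couple has the higher reduction potential, so it is the cathode; Tl⁺/Tl is oxidised at the anode.
E°cell = E°(cathode) − E°(anode) = (+1.35) − (-0.34) = +1.69 V.

+1.69 V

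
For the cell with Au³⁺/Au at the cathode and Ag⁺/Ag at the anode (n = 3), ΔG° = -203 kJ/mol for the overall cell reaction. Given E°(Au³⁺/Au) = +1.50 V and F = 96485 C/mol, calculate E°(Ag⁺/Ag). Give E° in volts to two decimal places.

+0.80 V

E°cell = −ΔG°/(nF) = −(-203×10³)/((3)(96485)) = +0.701 V.
Since Au³⁺/Au is the cathode and Ag⁺/Ag the anode, E°cell = E°(Au³⁺/Au) − E°(Ag⁺/Ag).
So E°(Ag⁺/Ag) = E°(Au³⁺/Au) − E°cell = (+1.50) − (+0.701) = +0.80 V.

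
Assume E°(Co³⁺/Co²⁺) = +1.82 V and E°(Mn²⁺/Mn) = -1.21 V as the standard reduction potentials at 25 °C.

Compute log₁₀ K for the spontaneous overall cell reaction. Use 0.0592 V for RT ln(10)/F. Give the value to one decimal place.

Cathode: Co³⁺/Co²⁺; anode: Mn²⁺/Mn. E°cell = +3.03 V, n = 2.
log K = nE°cell / 0.0592 = (2)(+3.03) / 0.0592 = 102.4.

102.4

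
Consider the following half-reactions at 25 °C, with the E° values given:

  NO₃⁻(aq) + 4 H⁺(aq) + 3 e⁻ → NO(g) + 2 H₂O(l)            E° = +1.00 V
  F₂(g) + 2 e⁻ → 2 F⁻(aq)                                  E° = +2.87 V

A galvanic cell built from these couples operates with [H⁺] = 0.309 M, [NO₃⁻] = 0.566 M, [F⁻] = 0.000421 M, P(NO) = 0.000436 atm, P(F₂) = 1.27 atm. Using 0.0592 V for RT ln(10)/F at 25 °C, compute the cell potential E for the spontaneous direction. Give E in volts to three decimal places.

+2.052 V

F₂/F⁻ is the cathode (higher E°), NO₃⁻/NO the anode: E°cell = +2.87 − (+1.00) = +1.87 V, n = 6.
Overall: 3 F₂(g) + 2 NO(g) + 4 H₂O(l) → 6 F⁻(aq) + 2 NO₃⁻(aq) + 8 H⁺(aq)
Q = [F⁻]^6·[NO₃⁻]^2·[H⁺]^8 / (P(F₂)^3·P(NO)^2); log Q = -18.419.
E = E° − (0.0592/n) log Q = +1.87 − (0.0592/6)(-18.419) = +2.052 V.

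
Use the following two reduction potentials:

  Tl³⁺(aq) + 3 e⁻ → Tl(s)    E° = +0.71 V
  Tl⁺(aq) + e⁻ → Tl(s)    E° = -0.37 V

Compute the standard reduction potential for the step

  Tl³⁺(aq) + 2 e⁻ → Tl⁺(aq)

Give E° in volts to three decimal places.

+1.250 V

Sequential free energies add, so n₃E°₃ = n₁E°₁ + n₂E°₂.
With n₃ = 3, and the known step contributing 1×(-0.37) V, the unknown satisfies 2·E° = 3×(+0.71) − 1×(-0.37) = +2.500.
E° = +2.500 / 2 = +1.250 V.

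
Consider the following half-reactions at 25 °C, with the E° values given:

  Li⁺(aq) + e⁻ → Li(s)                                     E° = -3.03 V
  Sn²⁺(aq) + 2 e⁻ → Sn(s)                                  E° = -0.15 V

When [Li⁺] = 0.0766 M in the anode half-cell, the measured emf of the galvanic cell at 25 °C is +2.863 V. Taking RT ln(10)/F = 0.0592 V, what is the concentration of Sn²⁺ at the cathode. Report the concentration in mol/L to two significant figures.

0.0016 M

Sn²⁺/Sn is the cathode, Li⁺/Li the anode: E°cell = +2.88 V, n = 2.
Overall reaction: Sn²⁺(aq) + 2 Li(s) → Sn(s) + 2 Li⁺(aq); Q = [Li⁺]^2/[Sn²⁺]^1.
From E = E° − (0.0592/n) log Q: log Q = (E° − E)·n/0.0592 = (+2.88 − (+2.863))·2/0.0592 = 0.5743.
So 1·log[Sn²⁺] = 2·log(0.0766) − log Q = -2.2315 − (0.5743) = -2.8058; [Sn²⁺] = 10^(-2.8058) ≈ 0.0016 M.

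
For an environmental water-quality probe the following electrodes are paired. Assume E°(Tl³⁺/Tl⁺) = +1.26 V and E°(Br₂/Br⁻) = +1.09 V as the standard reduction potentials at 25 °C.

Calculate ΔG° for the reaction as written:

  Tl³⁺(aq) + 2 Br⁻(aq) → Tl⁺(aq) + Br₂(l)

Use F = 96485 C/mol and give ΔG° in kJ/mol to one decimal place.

-32.8 kJ/mol

As written, Tl³⁺/Tl⁺ is reduced (cathode) and Br₂/Br⁻ is oxidised (anode), so E°cell = (+1.26) − (+1.09) = +0.17 V.
Balancing electrons gives n = 2.
ΔG° = −nFE° = −(2)(96485)(+0.17) = -32,805 J = -32.8 kJ/mol.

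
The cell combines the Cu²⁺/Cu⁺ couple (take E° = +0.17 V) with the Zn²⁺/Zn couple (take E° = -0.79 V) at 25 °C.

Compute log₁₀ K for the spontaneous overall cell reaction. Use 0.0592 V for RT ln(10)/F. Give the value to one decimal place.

Cathode: Cu²⁺/Cu⁺; anode: Zn²⁺/Zn. E°cell = +0.96 V, n = 2.
log K = nE°cell / 0.0592 = (2)(+0.96) / 0.0592 = 32.4.

32.4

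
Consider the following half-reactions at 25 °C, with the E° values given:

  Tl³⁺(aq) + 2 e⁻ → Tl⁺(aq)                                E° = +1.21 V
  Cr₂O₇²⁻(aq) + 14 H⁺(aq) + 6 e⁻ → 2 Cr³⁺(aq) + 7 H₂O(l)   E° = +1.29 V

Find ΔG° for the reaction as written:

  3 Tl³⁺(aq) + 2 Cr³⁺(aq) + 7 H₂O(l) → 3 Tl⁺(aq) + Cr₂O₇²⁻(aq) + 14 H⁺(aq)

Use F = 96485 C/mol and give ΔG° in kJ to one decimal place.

+46.3 kJ

As written, Tl³⁺/Tl⁺ is reduced (cathode) and Cr₂O₇²⁻/Cr³⁺ is oxidised (anode), so E°cell = (+1.21) − (+1.29) = -0.08 V.
Balancing electrons gives n = 6.
ΔG° = −nFE° = −(6)(96485)(-0.08) = 46,313 J = +46.3 kJ.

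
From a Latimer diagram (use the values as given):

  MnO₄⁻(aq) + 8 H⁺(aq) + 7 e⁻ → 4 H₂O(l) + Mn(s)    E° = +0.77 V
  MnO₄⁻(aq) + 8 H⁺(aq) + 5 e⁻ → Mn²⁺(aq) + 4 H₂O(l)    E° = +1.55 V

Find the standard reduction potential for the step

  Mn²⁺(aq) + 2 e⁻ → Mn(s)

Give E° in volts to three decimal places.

-1.180 V

Sequential free energies add, so n₃E°₃ = n₁E°₁ + n₂E°₂.
With n₃ = 7, and the known step contributing 5×(+1.55) V, the unknown satisfies 2·E° = 7×(+0.77) − 5×(+1.55) = -2.360.
E° = -2.360 / 2 = -1.180 V.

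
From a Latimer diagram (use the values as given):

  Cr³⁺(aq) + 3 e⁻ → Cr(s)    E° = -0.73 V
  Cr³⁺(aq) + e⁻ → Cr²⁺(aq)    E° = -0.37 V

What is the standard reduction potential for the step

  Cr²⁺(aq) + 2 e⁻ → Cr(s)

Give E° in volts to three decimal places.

-0.910 V

Sequential free energies add, so n₃E°₃ = n₁E°₁ + n₂E°₂.
With n₃ = 3, and the known step contributing 1×(-0.37) V, the unknown satisfies 2·E° = 3×(-0.73) − 1×(-0.37) = -1.820.
E° = -1.820 / 2 = -0.910 V.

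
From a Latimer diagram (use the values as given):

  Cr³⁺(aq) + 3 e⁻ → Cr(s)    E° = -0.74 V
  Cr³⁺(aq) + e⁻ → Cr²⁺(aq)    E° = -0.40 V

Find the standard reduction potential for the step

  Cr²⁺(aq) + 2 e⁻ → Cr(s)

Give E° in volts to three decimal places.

Sequential free energies add, so n₃E°₃ = n₁E°₁ + n₂E°₂.
With n₃ = 3, and the known step contributing 1×(-0.40) V, the unknown satisfies 2·E° = 3×(-0.74) − 1×(-0.40) = -1.820.
E° = -1.820 / 2 = -0.910 V.

-0.910 V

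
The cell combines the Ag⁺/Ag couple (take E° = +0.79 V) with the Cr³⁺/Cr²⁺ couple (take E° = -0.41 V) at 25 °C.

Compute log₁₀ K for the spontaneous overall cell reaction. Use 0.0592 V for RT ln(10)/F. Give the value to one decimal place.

Cathode: Ag⁺/Ag; anode: Cr³⁺/Cr²⁺. E°cell = +1.20 V, n = 1.
log K = nE°cell / 0.0592 = (1)(+1.20) / 0.0592 = 20.3.

20.3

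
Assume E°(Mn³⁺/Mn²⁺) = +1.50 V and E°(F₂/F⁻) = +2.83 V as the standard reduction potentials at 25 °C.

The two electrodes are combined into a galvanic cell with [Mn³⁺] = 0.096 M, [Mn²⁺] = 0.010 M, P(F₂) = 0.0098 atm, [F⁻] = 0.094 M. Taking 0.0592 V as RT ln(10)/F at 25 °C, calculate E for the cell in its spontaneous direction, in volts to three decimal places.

+1.273 V

F₂/F⁻ is the cathode (higher E°), Mn³⁺/Mn²⁺ the anode: E°cell = +2.83 − (+1.50) = +1.33 V, n = 2.
Overall: F₂(g) + 2 Mn²⁺(aq) → 2 F⁻(aq) + 2 Mn³⁺(aq)
Q = [F⁻]^2·[Mn³⁺]^2 / (P(F₂)·[Mn²⁺]^2); log Q = 1.920.
E = E° − (0.0592/n) log Q = +1.33 − (0.0592/2)(1.920) = +1.273 V.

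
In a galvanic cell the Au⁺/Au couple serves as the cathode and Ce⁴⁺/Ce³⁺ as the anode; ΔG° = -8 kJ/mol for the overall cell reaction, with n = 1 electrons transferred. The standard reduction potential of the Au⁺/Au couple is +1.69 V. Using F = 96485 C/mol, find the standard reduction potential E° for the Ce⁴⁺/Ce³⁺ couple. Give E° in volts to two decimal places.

E°cell = −ΔG°/(nF) = −(-8×10³)/((1)(96485)) = +0.083 V.
Since Au⁺/Au is the cathode and Ce⁴⁺/Ce³⁺ the anode, E°cell = E°(Au⁺/Au) − E°(Ce⁴⁺/Ce³⁺).
So E°(Ce⁴⁺/Ce³⁺) = E°(Au⁺/Au) − E°cell = (+1.69) − (+0.083) = +1.61 V.

+1.61 V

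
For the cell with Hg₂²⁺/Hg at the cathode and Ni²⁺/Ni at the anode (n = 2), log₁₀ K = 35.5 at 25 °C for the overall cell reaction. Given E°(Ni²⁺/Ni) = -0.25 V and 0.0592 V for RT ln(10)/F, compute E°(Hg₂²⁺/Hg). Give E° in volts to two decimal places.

+0.80 V

E°cell = (0.0592/n)·log K = (0.0592/2)(35.5) = +1.051 V.
Since Hg₂²⁺/Hg is the cathode and Ni²⁺/Ni the anode, E°cell = E°(Hg₂²⁺/Hg) − E°(Ni²⁺/Ni).
So E°(Hg₂²⁺/Hg) = E°cell + E°(Ni²⁺/Ni) = +1.051 + (-0.25) = +0.80 V.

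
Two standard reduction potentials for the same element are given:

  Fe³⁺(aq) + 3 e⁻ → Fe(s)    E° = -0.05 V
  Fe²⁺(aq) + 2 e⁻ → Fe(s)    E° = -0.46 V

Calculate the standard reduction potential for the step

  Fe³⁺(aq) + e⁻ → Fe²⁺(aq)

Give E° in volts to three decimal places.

Sequential free energies add, so n₃E°₃ = n₁E°₁ + n₂E°₂.
With n₃ = 3, and the known step contributing 2×(-0.46) V, the unknown satisfies 1·E° = 3×(-0.05) − 2×(-0.46) = +0.770.
E° = +0.770 / 1 = +0.770 V.

+0.770 V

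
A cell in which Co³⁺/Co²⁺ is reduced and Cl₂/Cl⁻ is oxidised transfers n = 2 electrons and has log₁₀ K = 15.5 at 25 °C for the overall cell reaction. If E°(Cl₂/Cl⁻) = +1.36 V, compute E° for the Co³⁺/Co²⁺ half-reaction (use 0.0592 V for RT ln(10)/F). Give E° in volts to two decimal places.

+1.82 V

E°cell = (0.0592/n)·log K = (0.0592/2)(15.5) = +0.459 V.
Since Co³⁺/Co²⁺ is the cathode and Cl₂/Cl⁻ the anode, E°cell = E°(Co³⁺/Co²⁺) − E°(Cl₂/Cl⁻).
So E°(Co³⁺/Co²⁺) = E°cell + E°(Cl₂/Cl⁻) = +0.459 + (+1.36) = +1.82 V.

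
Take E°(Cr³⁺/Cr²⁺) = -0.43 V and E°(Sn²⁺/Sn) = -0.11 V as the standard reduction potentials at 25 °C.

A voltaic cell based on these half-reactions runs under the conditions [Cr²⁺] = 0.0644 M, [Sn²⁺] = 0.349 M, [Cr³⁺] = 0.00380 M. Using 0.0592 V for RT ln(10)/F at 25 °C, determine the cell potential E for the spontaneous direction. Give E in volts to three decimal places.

Sn²⁺/Sn is the cathode (higher E°), Cr³⁺/Cr²⁺ the anode: E°cell = -0.11 − (-0.43) = +0.32 V, n = 2.
Overall: Sn²⁺(aq) + 2 Cr²⁺(aq) → Sn(s) + 2 Cr³⁺(aq)
Q = [Cr³⁺]^2 / ([Sn²⁺]·[Cr²⁺]^2); log Q = -2.001.
E = E° − (0.0592/n) log Q = +0.32 − (0.0592/2)(-2.001) = +0.379 V.

+0.379 V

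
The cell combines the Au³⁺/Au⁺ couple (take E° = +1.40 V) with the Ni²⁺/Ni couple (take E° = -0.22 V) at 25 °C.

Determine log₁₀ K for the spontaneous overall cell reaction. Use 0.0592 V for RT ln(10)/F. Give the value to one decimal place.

Cathode: Au³⁺/Au⁺; anode: Ni²⁺/Ni. E°cell = +1.62 V, n = 2.
log K = nE°cell / 0.0592 = (2)(+1.62) / 0.0592 = 54.7.

54.7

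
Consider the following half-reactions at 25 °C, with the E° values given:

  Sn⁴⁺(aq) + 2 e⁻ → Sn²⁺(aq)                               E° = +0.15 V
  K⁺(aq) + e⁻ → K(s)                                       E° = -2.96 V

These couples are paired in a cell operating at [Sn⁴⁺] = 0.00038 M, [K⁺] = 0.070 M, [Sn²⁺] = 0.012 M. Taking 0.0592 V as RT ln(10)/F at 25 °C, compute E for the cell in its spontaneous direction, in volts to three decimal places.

+3.134 V

Sn⁴⁺/Sn²⁺ is the cathode (higher E°), K⁺/K the anode: E°cell = +0.15 − (-2.96) = +3.11 V, n = 2.
Overall: Sn⁴⁺(aq) + 2 K(s) → Sn²⁺(aq) + 2 K⁺(aq)
Q = [Sn²⁺]·[K⁺]^2 / ([Sn⁴⁺]); log Q = -0.810.
E = E° − (0.0592/n) log Q = +3.11 − (0.0592/2)(-0.810) = +3.134 V.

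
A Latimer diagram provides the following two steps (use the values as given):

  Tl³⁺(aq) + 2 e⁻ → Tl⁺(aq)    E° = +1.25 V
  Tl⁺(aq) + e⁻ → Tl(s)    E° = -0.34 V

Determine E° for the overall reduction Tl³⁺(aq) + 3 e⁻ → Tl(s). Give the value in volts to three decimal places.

Standard free energies of sequential steps add: ΔG°₃ = ΔG°₁ + ΔG°₂, so n₃E°₃ = n₁E°₁ + n₂E°₂.
E°₃ = (2×+1.25 + 1×-0.34) / 3 = (+2.160) / 3 = +0.720 V.

+0.720 V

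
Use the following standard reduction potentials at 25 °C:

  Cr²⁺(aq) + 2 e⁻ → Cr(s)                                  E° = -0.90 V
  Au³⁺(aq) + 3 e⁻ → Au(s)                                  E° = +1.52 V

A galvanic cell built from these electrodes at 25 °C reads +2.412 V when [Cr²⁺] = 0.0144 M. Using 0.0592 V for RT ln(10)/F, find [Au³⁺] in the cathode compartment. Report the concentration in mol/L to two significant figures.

0.00068 M

Au³⁺/Au is the cathode, Cr²⁺/Cr the anode: E°cell = +2.42 V, n = 6.
Overall reaction: 2 Au³⁺(aq) + 3 Cr(s) → 2 Au(s) + 3 Cr²⁺(aq); Q = [Cr²⁺]^3/[Au³⁺]^2.
From E = E° − (0.0592/n) log Q: log Q = (E° − E)·n/0.0592 = (+2.42 − (+2.412))·6/0.0592 = 0.8108.
So 2·log[Au³⁺] = 3·log(0.0144) − log Q = -5.5249 − (0.8108) = -6.3357; log[Au³⁺] = -6.3357 / 2 = -3.1679; [Au³⁺] = 10^(-3.1679) ≈ 0.00068 M.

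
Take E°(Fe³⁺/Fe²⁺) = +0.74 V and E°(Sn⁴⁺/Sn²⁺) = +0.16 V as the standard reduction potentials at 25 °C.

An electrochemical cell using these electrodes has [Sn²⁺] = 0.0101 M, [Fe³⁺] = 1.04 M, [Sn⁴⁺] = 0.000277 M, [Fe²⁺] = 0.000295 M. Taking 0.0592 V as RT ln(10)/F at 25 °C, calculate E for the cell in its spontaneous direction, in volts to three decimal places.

Fe³⁺/Fe²⁺ is the cathode (higher E°), Sn⁴⁺/Sn²⁺ the anode: E°cell = +0.74 − (+0.16) = +0.58 V, n = 2.
Overall: 2 Fe³⁺(aq) + Sn²⁺(aq) → 2 Fe²⁺(aq) + Sn⁴⁺(aq)
Q = [Fe²⁺]^2·[Sn⁴⁺] / ([Fe³⁺]^2·[Sn²⁺]); log Q = -8.656.
E = E° − (0.0592/n) log Q = +0.58 − (0.0592/2)(-8.656) = +0.836 V.

+0.836 V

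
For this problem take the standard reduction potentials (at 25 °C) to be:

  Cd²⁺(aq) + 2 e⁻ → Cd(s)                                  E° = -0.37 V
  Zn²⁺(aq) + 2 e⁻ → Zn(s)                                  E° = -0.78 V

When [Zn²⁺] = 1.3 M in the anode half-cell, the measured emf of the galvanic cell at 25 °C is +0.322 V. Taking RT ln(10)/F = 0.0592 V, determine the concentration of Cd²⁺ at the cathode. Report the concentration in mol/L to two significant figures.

0.0014 M

Cd²⁺/Cd is the cathode, Zn²⁺/Zn the anode: E°cell = +0.41 V, n = 2.
Overall reaction: Cd²⁺(aq) + Zn(s) → Cd(s) + Zn²⁺(aq); Q = [Zn²⁺]^1/[Cd²⁺]^1.
From E = E° − (0.0592/n) log Q: log Q = (E° − E)·n/0.0592 = (+0.41 − (+0.322))·2/0.0592 = 2.9730.
So 1·log[Cd²⁺] = 1·log(1.3) − log Q = 0.1139 − (2.9730) = -2.8591; [Cd²⁺] = 10^(-2.8591) ≈ 0.0014 M.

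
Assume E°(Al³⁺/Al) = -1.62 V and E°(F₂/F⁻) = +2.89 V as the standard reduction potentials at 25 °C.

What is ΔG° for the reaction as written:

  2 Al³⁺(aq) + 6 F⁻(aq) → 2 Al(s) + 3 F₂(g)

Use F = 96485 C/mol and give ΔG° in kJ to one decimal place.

As written, Al³⁺/Al is reduced (cathode) and F₂/F⁻ is oxidised (anode), so E°cell = (-1.62) − (+2.89) = -4.51 V.
Balancing electrons gives n = 6.
ΔG° = −nFE° = −(6)(96485)(-4.51) = 2,610,884 J = +2610.9 kJ.

+2610.9 kJ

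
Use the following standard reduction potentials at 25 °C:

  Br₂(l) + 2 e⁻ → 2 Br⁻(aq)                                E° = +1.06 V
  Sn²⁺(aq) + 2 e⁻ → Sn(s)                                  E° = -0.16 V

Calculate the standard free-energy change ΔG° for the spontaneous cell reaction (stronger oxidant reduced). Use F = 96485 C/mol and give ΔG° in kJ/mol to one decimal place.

Br₂/Br⁻ (E° = +1.06 V) is the cathode; Sn²⁺/Sn (E° = -0.16 V) is the anode, so E°cell = +1.22 V.
Balancing electrons gives n = 2 (lcm of 2 and 2).
ΔG° = −nFE° = −(2)(96485)(+1.22) = -235,423 J = -235.4 kJ/mol.

-235.4 kJ/mol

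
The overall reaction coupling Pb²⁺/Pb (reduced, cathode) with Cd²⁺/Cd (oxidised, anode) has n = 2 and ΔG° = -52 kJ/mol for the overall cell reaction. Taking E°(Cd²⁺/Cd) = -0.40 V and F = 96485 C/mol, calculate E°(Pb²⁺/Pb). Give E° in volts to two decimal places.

-0.13 V

E°cell = −ΔG°/(nF) = −(-52×10³)/((2)(96485)) = +0.269 V.
Since Pb²⁺/Pb is the cathode and Cd²⁺/Cd the anode, E°cell = E°(Pb²⁺/Pb) − E°(Cd²⁺/Cd).
So E°(Pb²⁺/Pb) = E°cell + E°(Cd²⁺/Cd) = +0.269 + (-0.40) = -0.13 V.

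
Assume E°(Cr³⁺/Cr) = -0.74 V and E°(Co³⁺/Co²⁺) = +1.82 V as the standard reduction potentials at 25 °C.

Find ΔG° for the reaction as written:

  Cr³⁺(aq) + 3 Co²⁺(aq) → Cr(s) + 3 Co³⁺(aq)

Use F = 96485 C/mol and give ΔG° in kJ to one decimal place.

As written, Cr³⁺/Cr is reduced (cathode) and Co³⁺/Co²⁺ is oxidised (anode), so E°cell = (-0.74) − (+1.82) = -2.56 V.
Balancing electrons gives n = 3.
ΔG° = −nFE° = −(3)(96485)(-2.56) = 741,005 J = +741.0 kJ.

+741.0 kJ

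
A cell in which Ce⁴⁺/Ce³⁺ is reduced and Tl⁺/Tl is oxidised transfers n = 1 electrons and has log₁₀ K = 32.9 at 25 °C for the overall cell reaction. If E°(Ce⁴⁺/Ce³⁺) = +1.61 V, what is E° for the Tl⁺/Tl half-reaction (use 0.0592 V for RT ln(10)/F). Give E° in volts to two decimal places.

E°cell = (0.0592/n)·log K = (0.0592/1)(32.9) = +1.948 V.
Since Ce⁴⁺/Ce³⁺ is the cathode and Tl⁺/Tl the anode, E°cell = E°(Ce⁴⁺/Ce³⁺) − E°(Tl⁺/Tl).
So E°(Tl⁺/Tl) = E°(Ce⁴⁺/Ce³⁺) − E°cell = (+1.61) − (+1.948) = -0.34 V.

-0.34 V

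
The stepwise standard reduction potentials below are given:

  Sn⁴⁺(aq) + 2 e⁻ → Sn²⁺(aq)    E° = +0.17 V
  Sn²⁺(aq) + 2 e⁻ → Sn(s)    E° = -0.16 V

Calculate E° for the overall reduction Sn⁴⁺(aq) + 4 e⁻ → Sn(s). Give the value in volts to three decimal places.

+0.005 V

Adding the free-energy changes (−nFE°) of the two steps gives −n₃FE°₃ = −n₁FE°₁ − n₂FE°₂.
E°₃ = (2×+0.17 + 2×-0.16) / 4 = (+0.020) / 4 = +0.005 V.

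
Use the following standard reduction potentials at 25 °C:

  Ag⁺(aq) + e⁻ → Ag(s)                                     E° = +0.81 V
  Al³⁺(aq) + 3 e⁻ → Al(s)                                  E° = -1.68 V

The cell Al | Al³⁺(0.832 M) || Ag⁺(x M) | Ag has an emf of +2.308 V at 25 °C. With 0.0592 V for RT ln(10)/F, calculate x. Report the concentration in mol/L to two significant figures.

0.00079 M

Ag⁺/Ag is the cathode, Al³⁺/Al the anode: E°cell = +2.49 V, n = 3.
Overall reaction: 3 Ag⁺(aq) + Al(s) → 3 Ag(s) + Al³⁺(aq); Q = [Al³⁺]^1/[Ag⁺]^3.
From E = E° − (0.0592/n) log Q: log Q = (E° − E)·n/0.0592 = (+2.49 − (+2.308))·3/0.0592 = 9.2230.
So 3·log[Ag⁺] = 1·log(0.832) − log Q = -0.0799 − (9.2230) = -9.3029; log[Ag⁺] = -9.3029 / 3 = -3.1010; [Ag⁺] = 10^(-3.1010) ≈ 0.00079 M.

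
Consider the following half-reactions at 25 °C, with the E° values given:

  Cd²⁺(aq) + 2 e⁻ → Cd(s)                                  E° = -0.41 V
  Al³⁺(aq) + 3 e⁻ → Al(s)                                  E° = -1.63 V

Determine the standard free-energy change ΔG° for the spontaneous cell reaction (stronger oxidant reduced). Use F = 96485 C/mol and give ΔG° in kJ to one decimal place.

-706.3 kJ

Cd²⁺/Cd (E° = -0.41 V) is the cathode; Al³⁺/Al (E° = -1.63 V) is the anode, so E°cell = +1.22 V.
Balancing electrons gives n = 6 (lcm of 2 and 3).
ΔG° = −nFE° = −(6)(96485)(+1.22) = -706,270 J = -706.3 kJ.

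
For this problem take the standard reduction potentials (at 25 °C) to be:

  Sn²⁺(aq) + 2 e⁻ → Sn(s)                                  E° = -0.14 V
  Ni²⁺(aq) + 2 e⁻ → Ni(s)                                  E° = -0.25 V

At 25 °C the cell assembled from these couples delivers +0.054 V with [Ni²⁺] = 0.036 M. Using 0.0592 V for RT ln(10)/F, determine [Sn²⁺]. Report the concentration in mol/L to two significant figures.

Sn²⁺/Sn is the cathode, Ni²⁺/Ni the anode: E°cell = +0.11 V, n = 2.
Overall reaction: Sn²⁺(aq) + Ni(s) → Sn(s) + Ni²⁺(aq); Q = [Ni²⁺]^1/[Sn²⁺]^1.
From E = E° − (0.0592/n) log Q: log Q = (E° − E)·n/0.0592 = (+0.11 − (+0.054))·2/0.0592 = 1.8919.
So 1·log[Sn²⁺] = 1·log(0.036) − log Q = -1.4437 − (1.8919) = -3.3356; [Sn²⁺] = 10^(-3.3356) ≈ 0.00046 M.

0.00046 M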